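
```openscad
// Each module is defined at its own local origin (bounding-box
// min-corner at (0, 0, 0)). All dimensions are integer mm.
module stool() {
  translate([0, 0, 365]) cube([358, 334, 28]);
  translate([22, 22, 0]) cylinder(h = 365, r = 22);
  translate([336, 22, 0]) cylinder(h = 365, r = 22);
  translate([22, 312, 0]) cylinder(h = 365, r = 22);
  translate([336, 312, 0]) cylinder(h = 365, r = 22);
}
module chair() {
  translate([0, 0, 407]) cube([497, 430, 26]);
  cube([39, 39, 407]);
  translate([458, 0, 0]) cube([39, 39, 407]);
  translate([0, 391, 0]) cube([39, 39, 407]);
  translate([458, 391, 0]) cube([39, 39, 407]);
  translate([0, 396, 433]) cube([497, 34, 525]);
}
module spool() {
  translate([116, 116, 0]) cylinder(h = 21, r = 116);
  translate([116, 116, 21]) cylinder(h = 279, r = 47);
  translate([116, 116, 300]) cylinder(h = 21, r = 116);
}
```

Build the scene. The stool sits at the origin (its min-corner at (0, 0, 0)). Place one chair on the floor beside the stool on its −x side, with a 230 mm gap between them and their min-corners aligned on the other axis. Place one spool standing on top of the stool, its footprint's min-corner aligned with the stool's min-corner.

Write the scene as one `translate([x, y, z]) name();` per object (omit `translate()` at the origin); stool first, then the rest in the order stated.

stool();
translate([-727, 0, 0]) chair();
translate([0, 0, 393]) spool();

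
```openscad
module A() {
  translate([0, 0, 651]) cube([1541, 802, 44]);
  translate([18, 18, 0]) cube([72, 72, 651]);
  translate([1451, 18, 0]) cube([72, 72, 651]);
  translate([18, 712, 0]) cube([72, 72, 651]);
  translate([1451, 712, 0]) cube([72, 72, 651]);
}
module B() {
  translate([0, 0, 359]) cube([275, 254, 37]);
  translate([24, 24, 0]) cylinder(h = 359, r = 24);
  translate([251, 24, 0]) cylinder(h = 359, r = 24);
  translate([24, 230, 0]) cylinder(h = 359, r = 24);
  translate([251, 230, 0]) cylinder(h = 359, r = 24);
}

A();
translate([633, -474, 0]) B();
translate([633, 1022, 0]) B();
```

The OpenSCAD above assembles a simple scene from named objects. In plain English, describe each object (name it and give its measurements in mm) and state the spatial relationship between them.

A is a rectangular dining table. The top is 1541×802×44 mm with its upper surface at z = 695 mm. It stands on four 72×72 mm square legs, each inset 18 mm from the nearest pair of top edges, running from the floor to the underside of the top.

B is a simple wooden stool: a rectangular seat 275 mm (x) by 254 mm (y), 37 mm thick, top face at z = 396 mm, on four round legs, each 48 mm in diameter. The legs rest on z = 0, each leg's axis is inset half a diameter from the nearest pair of seat edges (so the leg's bounding box is flush with the corner).

Two stools sit around the table at the −y, +y sides.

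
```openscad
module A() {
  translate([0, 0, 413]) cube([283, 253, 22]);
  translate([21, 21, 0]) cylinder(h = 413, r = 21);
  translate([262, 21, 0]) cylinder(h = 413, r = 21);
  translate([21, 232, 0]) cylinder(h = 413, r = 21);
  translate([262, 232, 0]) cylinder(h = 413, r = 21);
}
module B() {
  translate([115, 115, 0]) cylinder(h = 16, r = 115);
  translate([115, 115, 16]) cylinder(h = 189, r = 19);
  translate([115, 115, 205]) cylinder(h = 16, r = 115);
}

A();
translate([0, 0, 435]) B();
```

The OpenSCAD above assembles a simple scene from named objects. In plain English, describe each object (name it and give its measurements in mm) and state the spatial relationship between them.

A is a four-legged stool. The seat is 283×253 mm, 22 mm thick, top at z = 435 mm. It stands on four round legs, each 42 mm in diameter, from z = 0 to the seat underside, each leg's axis is inset half a diameter from the nearest pair of seat edges (so the leg's bounding box is flush with the corner).

B is a spool: two coaxial disc flanges of radius 115 mm and thickness 16 mm, joined by a core cylinder of radius 19 mm and height 189 mm. The lower flange rests on z = 0 and the three cylinders share a vertical axis.

The spool is on top of the stool.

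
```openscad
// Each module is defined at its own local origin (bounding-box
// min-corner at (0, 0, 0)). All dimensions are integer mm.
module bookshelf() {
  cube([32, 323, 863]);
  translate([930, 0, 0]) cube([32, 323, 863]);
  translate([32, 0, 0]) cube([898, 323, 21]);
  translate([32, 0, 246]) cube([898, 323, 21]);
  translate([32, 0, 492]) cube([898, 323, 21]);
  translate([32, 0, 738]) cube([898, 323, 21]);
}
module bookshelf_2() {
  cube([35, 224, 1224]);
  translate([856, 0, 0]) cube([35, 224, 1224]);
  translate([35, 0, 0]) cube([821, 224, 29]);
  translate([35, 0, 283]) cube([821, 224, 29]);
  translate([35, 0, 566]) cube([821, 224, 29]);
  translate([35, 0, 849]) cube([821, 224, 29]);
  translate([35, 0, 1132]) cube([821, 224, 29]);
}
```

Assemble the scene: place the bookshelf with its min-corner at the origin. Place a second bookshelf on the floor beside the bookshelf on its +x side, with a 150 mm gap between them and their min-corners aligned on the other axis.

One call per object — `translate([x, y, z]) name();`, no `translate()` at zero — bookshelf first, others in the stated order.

bookshelf();
translate([1112, 0, 0]) bookshelf_2();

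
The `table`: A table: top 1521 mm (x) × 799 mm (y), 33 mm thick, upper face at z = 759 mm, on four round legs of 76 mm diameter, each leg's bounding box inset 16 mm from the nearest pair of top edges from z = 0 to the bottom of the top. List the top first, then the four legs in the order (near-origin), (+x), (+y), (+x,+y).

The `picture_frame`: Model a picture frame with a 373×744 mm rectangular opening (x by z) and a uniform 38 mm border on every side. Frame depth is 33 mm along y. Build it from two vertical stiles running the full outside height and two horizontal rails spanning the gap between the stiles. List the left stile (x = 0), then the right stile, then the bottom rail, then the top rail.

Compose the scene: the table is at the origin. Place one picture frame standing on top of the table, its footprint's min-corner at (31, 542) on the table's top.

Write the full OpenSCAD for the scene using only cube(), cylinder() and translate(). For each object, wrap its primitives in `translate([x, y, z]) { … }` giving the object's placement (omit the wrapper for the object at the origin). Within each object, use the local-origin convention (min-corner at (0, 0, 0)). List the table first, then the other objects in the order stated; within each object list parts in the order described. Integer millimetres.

translate([0, 0, 726]) cube([1521, 799, 33]);
translate([54, 54, 0]) cylinder(h = 726, r = 38);
translate([1467, 54, 0]) cylinder(h = 726, r = 38);
translate([54, 745, 0]) cylinder(h = 726, r = 38);
translate([1467, 745, 0]) cylinder(h = 726, r = 38);
translate([31, 542, 759]) {
  cube([38, 33, 820]);
  translate([411, 0, 0]) cube([38, 33, 820]);
  translate([38, 0, 0]) cube([373, 33, 38]);
  translate([38, 0, 782]) cube([373, 33, 38]);
}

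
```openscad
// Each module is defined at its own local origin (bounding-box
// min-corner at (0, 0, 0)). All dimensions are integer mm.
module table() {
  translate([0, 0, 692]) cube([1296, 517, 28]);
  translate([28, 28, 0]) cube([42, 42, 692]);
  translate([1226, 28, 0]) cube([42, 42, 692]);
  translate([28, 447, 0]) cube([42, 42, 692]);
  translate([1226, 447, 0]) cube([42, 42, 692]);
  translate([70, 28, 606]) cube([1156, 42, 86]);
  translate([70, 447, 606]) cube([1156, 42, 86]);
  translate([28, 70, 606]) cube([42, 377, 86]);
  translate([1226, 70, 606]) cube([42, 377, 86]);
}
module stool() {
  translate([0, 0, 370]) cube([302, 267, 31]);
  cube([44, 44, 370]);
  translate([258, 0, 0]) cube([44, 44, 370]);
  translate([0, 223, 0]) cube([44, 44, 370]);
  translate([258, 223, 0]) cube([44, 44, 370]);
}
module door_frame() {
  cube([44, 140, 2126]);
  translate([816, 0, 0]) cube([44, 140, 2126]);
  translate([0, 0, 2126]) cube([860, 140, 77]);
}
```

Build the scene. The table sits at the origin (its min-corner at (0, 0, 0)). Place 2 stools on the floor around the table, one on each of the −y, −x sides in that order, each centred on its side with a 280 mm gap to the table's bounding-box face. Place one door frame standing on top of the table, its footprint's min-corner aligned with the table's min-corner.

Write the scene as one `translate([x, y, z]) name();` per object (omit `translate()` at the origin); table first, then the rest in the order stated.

table();
translate([497, -547, 0]) stool();
translate([-582, 125, 0]) stool();
translate([0, 0, 720]) door_frame();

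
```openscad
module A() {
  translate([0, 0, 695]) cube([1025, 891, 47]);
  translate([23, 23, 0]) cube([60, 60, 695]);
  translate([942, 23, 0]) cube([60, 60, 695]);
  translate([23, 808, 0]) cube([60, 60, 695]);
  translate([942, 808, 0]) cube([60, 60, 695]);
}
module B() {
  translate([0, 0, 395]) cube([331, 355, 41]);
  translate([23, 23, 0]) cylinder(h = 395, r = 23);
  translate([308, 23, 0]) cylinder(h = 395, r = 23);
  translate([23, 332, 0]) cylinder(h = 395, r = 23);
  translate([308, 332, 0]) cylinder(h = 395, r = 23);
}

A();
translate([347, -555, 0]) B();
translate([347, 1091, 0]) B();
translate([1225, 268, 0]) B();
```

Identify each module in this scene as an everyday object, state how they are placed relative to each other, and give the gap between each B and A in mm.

A is a table. B is a stool. Three stools sit around the table at the −y, +y, +x sides. The gap between each stool and the table is 200 mm.

Each stool's nearest face is 200 mm from the table's bounding box.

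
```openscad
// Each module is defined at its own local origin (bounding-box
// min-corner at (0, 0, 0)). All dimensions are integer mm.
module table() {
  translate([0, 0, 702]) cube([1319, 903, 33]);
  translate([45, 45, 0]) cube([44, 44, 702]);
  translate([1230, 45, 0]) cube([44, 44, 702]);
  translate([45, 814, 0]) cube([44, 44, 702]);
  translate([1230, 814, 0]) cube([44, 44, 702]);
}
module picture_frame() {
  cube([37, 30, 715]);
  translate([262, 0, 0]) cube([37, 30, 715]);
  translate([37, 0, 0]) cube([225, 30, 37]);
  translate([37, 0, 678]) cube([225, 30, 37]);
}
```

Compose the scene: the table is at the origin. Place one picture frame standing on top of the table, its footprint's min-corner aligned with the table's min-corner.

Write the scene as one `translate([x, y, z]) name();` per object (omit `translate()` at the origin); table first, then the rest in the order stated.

table();
translate([0, 0, 735]) picture_frame();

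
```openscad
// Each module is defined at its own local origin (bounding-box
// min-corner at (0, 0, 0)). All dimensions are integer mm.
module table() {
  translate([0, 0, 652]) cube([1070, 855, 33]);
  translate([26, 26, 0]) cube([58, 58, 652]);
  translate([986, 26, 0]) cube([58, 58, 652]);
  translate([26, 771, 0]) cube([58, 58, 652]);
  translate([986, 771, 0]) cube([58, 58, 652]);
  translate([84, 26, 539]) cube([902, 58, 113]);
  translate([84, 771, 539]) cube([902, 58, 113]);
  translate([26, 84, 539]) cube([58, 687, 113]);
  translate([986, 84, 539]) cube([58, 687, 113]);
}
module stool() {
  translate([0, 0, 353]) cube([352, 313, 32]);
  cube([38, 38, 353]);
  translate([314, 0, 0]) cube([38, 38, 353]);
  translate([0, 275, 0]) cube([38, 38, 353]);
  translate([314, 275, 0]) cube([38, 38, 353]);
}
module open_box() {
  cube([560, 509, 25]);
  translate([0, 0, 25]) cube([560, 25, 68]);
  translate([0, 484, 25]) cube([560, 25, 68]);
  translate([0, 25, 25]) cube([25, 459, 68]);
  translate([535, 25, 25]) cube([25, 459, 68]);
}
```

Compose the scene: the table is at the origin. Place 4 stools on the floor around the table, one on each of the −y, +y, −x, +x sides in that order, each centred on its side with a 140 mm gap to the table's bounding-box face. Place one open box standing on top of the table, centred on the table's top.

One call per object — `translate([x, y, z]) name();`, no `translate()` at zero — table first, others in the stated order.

table();
translate([359, -453, 0]) stool();
translate([359, 995, 0]) stool();
translate([-492, 271, 0]) stool();
translate([1210, 271, 0]) stool();
translate([255, 173, 685]) open_box();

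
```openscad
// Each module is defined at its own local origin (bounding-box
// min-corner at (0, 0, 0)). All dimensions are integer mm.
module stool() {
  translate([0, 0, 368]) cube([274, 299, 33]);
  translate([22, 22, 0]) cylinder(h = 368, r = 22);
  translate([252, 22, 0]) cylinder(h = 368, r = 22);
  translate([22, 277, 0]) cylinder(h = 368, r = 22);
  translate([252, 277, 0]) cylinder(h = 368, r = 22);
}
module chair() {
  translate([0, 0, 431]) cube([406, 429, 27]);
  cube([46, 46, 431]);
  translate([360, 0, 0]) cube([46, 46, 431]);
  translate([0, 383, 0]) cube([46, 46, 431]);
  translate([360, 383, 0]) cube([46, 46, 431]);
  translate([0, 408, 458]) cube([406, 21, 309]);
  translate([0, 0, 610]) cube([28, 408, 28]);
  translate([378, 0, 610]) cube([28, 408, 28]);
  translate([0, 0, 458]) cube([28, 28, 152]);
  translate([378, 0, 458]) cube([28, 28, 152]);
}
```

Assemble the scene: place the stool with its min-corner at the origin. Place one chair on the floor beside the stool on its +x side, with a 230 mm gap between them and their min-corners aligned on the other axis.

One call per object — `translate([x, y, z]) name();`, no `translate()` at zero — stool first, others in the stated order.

stool();
translate([504, 0, 0]) chair();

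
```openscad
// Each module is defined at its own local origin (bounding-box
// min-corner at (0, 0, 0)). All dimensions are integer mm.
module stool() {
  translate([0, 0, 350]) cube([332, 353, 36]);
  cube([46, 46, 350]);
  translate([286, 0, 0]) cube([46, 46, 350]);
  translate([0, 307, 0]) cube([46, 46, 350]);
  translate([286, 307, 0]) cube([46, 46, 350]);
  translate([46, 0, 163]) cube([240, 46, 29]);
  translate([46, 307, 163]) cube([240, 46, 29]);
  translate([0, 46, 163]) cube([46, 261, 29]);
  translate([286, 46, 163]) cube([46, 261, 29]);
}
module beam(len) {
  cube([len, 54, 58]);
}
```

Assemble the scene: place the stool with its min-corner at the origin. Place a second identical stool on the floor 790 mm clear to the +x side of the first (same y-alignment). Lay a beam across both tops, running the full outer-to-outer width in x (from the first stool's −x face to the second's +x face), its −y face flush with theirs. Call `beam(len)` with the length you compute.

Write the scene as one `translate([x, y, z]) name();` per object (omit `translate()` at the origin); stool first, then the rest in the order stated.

stool();
translate([1122, 0, 0]) stool();
translate([0, 0, 386]) beam(1454);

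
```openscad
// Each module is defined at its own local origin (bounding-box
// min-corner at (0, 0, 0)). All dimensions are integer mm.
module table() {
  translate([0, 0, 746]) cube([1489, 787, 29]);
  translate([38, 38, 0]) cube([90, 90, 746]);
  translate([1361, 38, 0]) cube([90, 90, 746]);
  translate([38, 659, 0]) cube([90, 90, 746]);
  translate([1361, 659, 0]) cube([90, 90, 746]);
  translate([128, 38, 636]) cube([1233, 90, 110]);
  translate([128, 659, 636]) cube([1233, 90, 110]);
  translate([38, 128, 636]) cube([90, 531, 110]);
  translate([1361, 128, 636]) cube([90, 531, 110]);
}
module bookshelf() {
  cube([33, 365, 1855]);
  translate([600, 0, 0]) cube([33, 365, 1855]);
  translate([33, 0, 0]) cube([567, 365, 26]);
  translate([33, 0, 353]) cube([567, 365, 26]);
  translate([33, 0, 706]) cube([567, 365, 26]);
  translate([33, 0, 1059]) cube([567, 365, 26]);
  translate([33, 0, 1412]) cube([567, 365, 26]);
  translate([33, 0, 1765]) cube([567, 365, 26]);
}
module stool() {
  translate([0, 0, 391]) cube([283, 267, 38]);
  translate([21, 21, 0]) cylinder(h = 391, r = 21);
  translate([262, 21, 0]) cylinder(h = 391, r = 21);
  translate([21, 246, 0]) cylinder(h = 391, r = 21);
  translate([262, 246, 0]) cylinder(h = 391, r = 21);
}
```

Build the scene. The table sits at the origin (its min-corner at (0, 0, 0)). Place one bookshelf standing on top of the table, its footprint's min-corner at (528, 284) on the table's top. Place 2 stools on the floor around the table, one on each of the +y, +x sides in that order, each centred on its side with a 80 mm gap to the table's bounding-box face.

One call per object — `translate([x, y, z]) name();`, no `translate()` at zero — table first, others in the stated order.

table();
translate([528, 284, 775]) bookshelf();
translate([603, 867, 0]) stool();
translate([1569, 260, 0]) stool();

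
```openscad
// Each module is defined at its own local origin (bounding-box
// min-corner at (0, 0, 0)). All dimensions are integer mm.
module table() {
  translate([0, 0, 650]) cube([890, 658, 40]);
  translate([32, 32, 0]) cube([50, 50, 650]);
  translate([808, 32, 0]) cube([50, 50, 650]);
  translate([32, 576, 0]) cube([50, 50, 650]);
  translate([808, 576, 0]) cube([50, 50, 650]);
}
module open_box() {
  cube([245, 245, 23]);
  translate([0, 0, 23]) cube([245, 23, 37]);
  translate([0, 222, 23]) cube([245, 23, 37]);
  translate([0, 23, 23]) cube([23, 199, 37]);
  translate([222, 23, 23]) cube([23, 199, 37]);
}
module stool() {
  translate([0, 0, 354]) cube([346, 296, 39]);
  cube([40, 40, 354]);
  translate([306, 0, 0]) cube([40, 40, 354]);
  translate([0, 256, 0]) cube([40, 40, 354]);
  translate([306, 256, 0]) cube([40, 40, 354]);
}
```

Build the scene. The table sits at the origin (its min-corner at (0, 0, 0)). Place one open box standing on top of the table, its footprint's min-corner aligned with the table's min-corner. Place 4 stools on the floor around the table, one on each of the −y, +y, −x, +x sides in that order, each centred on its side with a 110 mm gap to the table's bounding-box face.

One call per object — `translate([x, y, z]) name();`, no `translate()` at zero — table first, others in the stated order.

table();
translate([0, 0, 690]) open_box();
translate([272, -406, 0]) stool();
translate([272, 768, 0]) stool();
translate([-456, 181, 0]) stool();
translate([1000, 181, 0]) stool();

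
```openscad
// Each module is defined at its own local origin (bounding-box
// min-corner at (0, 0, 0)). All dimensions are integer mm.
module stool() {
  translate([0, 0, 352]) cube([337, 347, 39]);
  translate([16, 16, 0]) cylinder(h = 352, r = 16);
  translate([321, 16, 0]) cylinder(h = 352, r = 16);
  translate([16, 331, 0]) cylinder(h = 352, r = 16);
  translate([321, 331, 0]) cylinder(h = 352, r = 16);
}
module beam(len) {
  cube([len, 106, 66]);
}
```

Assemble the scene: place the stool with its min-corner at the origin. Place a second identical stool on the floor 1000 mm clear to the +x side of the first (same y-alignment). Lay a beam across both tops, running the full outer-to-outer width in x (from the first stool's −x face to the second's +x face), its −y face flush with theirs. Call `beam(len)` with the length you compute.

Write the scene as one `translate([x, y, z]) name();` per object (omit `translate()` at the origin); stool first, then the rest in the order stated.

stool();
translate([1337, 0, 0]) stool();
translate([0, 0, 391]) beam(1674);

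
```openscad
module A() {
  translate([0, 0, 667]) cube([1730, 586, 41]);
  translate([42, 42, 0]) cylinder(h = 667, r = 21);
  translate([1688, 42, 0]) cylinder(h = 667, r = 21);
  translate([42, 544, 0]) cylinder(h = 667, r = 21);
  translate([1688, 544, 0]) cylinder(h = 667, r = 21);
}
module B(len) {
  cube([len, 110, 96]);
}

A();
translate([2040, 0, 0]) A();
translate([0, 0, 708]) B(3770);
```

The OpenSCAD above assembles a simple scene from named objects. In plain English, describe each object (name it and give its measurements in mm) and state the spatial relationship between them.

A is a rectangular dining table. The top is 1730×586×41 mm with its upper surface at z = 708 mm. It stands on four round legs of 42 mm diameter, each leg's bounding box inset 21 mm from the nearest pair of top edges, running from the floor to the underside of the top.

B is a rectangular beam 3770 mm long (x), 110 mm deep (y), 96 mm thick (z).

The beam spans the tops of two tables placed 310 mm apart, resting at z = 708 mm.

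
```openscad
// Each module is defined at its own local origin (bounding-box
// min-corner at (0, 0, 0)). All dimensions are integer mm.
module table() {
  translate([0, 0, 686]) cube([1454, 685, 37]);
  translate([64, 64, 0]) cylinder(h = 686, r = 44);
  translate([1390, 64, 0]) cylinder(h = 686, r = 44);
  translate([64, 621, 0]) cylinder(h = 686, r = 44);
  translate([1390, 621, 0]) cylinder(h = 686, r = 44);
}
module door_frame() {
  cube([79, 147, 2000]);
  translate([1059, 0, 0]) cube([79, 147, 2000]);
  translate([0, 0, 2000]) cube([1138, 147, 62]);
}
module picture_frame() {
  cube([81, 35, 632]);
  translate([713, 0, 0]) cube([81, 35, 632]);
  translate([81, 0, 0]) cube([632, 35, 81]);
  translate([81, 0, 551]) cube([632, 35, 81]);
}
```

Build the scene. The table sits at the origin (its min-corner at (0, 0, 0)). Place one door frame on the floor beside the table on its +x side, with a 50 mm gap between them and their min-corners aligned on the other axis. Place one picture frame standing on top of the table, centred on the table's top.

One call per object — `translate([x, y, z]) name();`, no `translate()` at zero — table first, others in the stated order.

table();
translate([1504, 0, 0]) door_frame();
translate([330, 325, 723]) picture_frame();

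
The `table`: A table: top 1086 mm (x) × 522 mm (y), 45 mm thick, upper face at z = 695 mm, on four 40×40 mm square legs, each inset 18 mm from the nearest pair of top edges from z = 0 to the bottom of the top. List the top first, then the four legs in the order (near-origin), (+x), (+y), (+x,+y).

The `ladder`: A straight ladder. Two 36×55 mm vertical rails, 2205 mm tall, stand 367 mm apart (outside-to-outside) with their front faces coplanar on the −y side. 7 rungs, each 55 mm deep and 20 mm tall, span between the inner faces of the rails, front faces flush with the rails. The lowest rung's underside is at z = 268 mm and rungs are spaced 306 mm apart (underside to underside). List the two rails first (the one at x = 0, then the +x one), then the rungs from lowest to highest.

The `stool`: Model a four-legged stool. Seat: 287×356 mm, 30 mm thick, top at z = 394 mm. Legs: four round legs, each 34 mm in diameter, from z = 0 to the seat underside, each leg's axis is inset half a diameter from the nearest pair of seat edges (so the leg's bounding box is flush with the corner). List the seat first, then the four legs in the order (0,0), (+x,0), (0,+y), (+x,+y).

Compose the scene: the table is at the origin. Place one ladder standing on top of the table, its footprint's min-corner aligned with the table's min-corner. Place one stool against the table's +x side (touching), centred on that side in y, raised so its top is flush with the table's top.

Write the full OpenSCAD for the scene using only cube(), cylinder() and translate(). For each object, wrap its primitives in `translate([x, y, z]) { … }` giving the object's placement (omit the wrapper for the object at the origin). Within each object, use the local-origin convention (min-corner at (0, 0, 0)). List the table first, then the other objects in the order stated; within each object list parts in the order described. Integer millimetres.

translate([0, 0, 650]) cube([1086, 522, 45]);
translate([18, 18, 0]) cube([40, 40, 650]);
translate([1028, 18, 0]) cube([40, 40, 650]);
translate([18, 464, 0]) cube([40, 40, 650]);
translate([1028, 464, 0]) cube([40, 40, 650]);
translate([0, 0, 695]) {
  cube([36, 55, 2205]);
  translate([331, 0, 0]) cube([36, 55, 2205]);
  translate([36, 0, 268]) cube([295, 55, 20]);
  translate([36, 0, 574]) cube([295, 55, 20]);
  translate([36, 0, 880]) cube([295, 55, 20]);
  translate([36, 0, 1186]) cube([295, 55, 20]);
  translate([36, 0, 1492]) cube([295, 55, 20]);
  translate([36, 0, 1798]) cube([295, 55, 20]);
  translate([36, 0, 2104]) cube([295, 55, 20]);
}
translate([1086, 83, 301]) {
  translate([0, 0, 364]) cube([287, 356, 30]);
  translate([17, 17, 0]) cylinder(h = 364, r = 17);
  translate([270, 17, 0]) cylinder(h = 364, r = 17);
  translate([17, 339, 0]) cylinder(h = 364, r = 17);
  translate([270, 339, 0]) cylinder(h = 364, r = 17);
}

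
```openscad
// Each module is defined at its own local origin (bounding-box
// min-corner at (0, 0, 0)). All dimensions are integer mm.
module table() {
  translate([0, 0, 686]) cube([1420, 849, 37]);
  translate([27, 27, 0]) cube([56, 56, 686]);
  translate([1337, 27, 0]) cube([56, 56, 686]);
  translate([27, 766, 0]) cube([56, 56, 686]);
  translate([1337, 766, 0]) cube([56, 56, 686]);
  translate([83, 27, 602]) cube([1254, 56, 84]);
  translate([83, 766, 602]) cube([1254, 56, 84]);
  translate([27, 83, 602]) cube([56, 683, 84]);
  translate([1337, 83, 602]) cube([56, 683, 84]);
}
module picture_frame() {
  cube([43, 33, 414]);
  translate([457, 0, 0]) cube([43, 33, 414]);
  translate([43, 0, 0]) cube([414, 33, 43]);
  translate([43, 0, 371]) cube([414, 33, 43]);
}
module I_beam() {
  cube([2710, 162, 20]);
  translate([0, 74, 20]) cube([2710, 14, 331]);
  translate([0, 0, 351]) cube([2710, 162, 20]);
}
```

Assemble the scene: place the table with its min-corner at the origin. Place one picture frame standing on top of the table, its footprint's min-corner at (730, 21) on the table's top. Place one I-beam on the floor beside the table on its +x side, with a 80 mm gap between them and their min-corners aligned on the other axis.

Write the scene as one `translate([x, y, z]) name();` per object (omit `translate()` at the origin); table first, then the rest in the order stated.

table();
translate([730, 21, 723]) picture_frame();
translate([1500, 0, 0]) I_beam();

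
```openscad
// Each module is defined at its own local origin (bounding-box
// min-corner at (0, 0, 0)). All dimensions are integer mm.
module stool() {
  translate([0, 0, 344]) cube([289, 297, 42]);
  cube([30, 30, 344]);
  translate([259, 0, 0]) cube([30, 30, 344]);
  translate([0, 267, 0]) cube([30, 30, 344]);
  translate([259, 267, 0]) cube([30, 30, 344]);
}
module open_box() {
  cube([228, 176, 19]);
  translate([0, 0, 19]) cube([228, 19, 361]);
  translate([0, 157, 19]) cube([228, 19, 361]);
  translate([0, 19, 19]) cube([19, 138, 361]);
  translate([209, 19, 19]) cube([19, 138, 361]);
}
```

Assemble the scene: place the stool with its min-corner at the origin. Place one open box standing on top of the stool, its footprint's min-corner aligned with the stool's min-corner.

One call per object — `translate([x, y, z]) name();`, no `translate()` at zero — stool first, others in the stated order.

stool();
translate([0, 0, 386]) open_box();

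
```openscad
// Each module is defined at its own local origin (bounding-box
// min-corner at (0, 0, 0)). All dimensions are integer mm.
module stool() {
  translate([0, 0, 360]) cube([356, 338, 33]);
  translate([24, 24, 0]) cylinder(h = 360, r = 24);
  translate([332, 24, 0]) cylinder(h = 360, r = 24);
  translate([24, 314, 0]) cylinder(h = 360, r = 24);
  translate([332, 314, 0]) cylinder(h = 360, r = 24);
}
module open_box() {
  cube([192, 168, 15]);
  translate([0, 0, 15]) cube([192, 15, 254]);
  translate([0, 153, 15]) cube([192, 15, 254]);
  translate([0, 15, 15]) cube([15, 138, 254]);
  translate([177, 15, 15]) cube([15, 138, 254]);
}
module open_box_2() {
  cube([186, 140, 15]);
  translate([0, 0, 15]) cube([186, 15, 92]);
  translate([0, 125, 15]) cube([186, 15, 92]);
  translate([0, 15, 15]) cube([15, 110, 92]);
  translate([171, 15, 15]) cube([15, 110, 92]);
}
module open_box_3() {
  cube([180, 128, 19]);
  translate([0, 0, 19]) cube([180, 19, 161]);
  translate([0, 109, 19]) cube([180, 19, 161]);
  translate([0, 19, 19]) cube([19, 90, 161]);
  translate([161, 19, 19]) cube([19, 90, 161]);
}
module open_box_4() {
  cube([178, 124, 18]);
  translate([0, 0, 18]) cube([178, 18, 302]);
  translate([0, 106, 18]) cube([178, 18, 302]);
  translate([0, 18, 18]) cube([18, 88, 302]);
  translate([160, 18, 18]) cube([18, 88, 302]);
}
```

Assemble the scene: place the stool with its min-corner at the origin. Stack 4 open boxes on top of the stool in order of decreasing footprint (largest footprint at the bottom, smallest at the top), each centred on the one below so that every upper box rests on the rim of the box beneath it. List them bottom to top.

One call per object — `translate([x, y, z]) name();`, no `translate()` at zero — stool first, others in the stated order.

stool();
translate([82, 85, 393]) open_box();
translate([85, 99, 662]) open_box_2();
translate([88, 105, 769]) open_box_3();
translate([89, 107, 949]) open_box_4();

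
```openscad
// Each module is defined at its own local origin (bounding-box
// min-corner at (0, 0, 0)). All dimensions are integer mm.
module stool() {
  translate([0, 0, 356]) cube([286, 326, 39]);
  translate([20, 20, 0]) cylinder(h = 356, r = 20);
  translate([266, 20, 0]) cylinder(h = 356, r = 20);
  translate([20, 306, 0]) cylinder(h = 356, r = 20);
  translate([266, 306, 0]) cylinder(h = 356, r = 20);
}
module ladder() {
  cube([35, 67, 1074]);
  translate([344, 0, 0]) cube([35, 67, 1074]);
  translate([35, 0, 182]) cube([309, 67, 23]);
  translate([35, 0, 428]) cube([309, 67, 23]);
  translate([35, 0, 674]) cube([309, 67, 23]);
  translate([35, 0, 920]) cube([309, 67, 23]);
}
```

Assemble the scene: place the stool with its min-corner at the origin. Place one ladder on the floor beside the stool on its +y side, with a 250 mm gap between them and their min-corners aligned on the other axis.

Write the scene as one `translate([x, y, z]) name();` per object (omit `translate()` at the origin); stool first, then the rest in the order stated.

stool();
translate([0, 576, 0]) ladder();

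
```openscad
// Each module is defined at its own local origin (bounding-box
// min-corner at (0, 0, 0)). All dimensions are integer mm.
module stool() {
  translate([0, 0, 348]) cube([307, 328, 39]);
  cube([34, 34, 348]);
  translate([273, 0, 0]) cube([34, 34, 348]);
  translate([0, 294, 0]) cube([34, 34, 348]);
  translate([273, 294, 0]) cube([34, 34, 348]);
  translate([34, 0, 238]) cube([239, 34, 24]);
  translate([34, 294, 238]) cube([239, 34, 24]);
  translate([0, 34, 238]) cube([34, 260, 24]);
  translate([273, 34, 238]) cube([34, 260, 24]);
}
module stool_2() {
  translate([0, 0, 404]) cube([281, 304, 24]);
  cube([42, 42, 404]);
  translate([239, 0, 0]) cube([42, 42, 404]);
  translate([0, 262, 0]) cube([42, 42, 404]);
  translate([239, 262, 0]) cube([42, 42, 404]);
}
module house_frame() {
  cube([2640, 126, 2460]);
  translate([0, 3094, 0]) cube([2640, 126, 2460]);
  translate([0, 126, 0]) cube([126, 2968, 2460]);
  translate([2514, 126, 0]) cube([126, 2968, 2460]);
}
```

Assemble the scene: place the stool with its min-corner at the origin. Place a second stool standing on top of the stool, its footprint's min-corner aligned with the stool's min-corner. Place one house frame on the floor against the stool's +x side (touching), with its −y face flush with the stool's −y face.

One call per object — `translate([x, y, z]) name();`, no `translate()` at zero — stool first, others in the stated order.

stool();
translate([0, 0, 387]) stool_2();
translate([307, 0, 0]) house_frame();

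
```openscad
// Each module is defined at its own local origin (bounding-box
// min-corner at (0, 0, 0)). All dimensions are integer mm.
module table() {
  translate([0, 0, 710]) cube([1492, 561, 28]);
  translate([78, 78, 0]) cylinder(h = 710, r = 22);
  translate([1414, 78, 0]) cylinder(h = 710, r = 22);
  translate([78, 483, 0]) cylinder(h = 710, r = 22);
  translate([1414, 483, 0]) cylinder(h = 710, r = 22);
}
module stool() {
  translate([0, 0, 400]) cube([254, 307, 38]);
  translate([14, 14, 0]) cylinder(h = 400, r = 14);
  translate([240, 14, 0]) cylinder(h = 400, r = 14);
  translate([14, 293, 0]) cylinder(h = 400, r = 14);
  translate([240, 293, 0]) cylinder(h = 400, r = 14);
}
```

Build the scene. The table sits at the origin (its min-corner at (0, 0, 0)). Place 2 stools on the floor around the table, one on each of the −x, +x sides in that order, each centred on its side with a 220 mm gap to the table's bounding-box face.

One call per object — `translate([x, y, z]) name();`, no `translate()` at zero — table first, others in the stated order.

table();
translate([-474, 127, 0]) stool();
translate([1712, 127, 0]) stool();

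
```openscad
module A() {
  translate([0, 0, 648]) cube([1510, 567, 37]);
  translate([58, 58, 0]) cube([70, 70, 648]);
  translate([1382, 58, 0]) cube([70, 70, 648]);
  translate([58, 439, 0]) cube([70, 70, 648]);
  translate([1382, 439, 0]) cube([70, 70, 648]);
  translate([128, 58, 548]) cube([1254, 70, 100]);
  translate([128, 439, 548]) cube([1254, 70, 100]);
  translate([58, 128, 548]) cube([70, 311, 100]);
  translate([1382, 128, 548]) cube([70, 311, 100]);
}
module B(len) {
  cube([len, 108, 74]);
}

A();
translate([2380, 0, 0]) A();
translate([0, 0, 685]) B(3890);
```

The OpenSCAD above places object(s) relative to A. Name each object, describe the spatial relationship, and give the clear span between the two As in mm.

Second table starts at x = 2380; first ends at x = 1510; clear span = 2380 − 1510 = 870 mm.

A is a table. B is a beam. A beam spans the tops of two tables. The clear span between the two tables is 870 mm.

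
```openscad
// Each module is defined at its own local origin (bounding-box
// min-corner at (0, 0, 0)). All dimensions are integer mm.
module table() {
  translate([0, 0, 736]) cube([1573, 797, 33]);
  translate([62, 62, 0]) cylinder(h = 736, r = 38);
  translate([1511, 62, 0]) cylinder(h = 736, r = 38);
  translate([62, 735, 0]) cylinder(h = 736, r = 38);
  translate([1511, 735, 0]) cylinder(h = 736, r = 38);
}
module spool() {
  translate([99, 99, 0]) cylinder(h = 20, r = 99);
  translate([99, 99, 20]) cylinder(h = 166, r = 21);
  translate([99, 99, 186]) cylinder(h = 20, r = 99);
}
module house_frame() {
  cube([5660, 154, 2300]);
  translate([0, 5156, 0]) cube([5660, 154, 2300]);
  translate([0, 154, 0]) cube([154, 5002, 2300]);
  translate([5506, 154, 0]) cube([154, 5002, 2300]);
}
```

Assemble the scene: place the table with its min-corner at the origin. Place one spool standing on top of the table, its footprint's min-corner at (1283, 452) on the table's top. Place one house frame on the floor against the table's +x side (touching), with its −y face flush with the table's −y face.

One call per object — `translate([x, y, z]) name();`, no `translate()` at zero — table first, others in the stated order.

table();
translate([1283, 452, 769]) spool();
translate([1573, 0, 0]) house_frame();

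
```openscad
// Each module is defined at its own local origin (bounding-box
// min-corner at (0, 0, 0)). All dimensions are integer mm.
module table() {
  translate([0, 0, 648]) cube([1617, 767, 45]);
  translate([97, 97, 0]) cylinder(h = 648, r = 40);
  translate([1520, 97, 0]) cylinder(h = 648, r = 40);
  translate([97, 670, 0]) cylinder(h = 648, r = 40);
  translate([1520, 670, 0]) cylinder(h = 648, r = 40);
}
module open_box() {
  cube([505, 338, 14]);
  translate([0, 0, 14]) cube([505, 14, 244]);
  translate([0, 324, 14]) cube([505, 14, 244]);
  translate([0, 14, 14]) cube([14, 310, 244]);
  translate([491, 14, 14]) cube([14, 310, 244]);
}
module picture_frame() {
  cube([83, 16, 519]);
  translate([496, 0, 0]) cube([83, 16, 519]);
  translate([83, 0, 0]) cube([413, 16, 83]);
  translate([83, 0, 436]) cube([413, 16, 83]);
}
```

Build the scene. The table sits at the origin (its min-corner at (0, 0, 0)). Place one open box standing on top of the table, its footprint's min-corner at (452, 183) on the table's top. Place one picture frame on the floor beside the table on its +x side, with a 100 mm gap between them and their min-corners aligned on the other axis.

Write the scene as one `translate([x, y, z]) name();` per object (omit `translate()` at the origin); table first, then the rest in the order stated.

table();
translate([452, 183, 693]) open_box();
translate([1717, 0, 0]) picture_frame();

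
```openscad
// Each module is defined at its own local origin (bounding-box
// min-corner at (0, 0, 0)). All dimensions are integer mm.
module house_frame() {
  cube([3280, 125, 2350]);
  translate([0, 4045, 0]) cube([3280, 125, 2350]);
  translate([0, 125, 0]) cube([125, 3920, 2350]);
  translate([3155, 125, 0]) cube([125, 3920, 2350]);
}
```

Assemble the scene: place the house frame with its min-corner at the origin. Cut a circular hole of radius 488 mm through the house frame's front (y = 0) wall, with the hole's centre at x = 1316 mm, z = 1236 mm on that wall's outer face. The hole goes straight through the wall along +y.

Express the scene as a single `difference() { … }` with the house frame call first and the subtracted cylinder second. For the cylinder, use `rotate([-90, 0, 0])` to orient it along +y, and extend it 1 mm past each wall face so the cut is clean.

difference() {
  house_frame();
  translate([1316, -1, 1236]) rotate([-90, 0, 0]) cylinder(h = 127, r = 488);
}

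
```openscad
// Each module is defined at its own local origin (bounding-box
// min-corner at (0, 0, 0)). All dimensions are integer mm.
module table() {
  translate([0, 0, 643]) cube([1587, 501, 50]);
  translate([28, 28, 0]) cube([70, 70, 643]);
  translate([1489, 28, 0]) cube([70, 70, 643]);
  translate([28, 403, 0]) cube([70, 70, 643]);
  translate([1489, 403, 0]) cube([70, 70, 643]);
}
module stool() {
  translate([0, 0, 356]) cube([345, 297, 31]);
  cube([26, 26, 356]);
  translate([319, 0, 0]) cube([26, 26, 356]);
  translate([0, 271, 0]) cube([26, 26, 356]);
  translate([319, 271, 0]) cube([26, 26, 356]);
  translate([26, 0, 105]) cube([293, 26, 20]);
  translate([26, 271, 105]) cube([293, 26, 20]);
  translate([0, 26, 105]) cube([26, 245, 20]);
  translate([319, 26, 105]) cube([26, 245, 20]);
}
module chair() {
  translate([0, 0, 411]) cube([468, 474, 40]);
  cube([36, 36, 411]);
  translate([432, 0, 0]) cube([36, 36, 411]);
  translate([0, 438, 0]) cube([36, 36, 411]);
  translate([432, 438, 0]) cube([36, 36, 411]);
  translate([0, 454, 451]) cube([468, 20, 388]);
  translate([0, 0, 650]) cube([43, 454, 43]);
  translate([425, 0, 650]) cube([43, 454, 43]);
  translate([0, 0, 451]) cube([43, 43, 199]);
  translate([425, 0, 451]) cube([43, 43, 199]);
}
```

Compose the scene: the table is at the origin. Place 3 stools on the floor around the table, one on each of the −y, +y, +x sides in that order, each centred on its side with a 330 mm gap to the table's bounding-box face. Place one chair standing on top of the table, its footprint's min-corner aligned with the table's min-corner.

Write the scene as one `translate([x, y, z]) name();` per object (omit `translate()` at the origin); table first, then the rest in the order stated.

table();
translate([621, -627, 0]) stool();
translate([621, 831, 0]) stool();
translate([1917, 102, 0]) stool();
translate([0, 0, 693]) chair();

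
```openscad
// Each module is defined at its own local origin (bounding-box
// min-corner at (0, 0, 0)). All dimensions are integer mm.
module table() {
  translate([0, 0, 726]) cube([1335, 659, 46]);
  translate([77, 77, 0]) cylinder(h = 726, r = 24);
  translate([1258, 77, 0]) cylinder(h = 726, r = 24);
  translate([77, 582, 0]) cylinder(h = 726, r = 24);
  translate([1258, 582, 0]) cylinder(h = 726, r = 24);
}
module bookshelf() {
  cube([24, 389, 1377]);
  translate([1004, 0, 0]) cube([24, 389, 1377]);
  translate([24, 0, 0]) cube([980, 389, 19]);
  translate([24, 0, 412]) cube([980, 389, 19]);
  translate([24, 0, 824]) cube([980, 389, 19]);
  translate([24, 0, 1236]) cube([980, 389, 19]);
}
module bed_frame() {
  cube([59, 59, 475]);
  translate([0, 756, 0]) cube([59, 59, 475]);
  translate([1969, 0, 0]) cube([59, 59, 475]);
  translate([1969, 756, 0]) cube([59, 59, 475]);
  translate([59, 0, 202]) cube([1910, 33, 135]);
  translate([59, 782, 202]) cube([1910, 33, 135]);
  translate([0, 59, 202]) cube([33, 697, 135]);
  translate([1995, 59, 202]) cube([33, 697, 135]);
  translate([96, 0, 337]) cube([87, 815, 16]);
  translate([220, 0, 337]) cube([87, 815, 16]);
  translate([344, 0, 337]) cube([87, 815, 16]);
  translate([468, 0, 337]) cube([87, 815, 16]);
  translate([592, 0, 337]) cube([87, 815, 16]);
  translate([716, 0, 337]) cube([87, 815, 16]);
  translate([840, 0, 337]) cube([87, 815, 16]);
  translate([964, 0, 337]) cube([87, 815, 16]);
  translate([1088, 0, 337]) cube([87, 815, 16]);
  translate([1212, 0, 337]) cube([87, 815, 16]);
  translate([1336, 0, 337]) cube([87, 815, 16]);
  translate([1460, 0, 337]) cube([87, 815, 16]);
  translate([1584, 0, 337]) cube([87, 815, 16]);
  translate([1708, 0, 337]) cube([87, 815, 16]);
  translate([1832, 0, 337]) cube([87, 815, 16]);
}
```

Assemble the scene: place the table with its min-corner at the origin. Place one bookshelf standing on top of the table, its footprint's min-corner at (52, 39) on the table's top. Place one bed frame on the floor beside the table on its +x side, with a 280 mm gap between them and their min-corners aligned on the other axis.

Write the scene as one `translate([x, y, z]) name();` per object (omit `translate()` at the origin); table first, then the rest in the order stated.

table();
translate([52, 39, 772]) bookshelf();
translate([1615, 0, 0]) bed_frame();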